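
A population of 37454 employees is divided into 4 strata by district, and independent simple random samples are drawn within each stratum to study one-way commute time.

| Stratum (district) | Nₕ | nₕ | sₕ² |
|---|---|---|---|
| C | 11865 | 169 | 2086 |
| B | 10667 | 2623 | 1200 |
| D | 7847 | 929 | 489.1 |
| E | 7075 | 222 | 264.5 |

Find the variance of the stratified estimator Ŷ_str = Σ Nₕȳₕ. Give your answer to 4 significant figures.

1.839 × 10^9

Var(Ŷ_str) = Σₕ Nₕ²(1 − fₕ)sₕ²/nₕ.
C: 11865²·(1 − 169/11865)·2086/169 = 1.7129027 × 10^9.
B: 10667²·(1 − 2623/10667)·1200/2623 = 3.9255211 × 10^7.
D: 7847²·(1 − 929/7847)·489.1/929 = 2.8580259 × 10^7.
E: 7075²·(1 − 222/7075)·264.5/222 = 5.7767009 × 10^7.
Sum = 1.8385052 × 10^9.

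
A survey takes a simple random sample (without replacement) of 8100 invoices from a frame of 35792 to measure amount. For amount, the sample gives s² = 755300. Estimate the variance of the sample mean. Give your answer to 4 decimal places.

72.1444

Under SRS without replacement, Var(ȳ) = (1 − f)·s²/n with f = n/N = 8100/35792 = 0.22630755.
Var(ȳ) = (1 − 0.22630755)·755300/8100 = 0.77369245·93.246914 = 72.144433.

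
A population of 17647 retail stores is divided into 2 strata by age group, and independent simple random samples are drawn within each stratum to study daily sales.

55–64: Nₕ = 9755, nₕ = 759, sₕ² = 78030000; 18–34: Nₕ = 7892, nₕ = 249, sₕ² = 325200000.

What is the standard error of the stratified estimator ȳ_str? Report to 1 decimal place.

531.0

Var(ȳ_str) = Σₕ Wₕ²(1 − fₕ)sₕ²/nₕ with Wₕ = Nₕ/N, N = 17647.
55–64: Wₕ = 0.55278518; term = 0.55278518²·(1 − 0.07780625)·78030000/759 = 28970.419.
18–34: Wₕ = 0.44721482; term = 0.44721482²·(1 − 0.03155094)·325200000/249 = 252964.95.
Sum = 281935.37.
SE = √(281935.37) = 531.0.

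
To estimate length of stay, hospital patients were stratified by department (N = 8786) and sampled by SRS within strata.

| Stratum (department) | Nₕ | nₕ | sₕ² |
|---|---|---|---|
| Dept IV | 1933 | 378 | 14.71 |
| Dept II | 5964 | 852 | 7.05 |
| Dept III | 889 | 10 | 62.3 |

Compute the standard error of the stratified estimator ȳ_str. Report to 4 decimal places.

0.2605

Var(ȳ_str) = Σₕ Wₕ²(1 − fₕ)sₕ²/nₕ with Wₕ = Nₕ/N, N = 8786.
Dept IV: Wₕ = 0.22000911; term = 0.22000911²·(1 − 0.19555096)·14.71/378 = 0.0015153073.
Dept II: Wₕ = 0.67880719; term = 0.67880719²·(1 − 0.14285714)·7.05/852 = 0.003268102.
Dept III: Wₕ = 0.10118370; term = 0.10118370²·(1 − 0.01124859)·62.3/10 = 0.063066145.
Sum = 0.067849554.
SE = √(0.067849554) = 0.2605.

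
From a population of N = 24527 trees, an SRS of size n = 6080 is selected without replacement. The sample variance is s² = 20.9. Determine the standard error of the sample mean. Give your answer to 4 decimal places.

0.0508

Under SRS without replacement, Var(ȳ) = (1 − f)·s²/n with f = n/N = 6080/24527 = 0.24789008.
Var(ȳ) = (1 − 0.24789008)·20.9/6080 = 0.75210992·0.0034375 = 0.0025853778.
SE(ȳ) = √(0.0025853778) = 0.0508.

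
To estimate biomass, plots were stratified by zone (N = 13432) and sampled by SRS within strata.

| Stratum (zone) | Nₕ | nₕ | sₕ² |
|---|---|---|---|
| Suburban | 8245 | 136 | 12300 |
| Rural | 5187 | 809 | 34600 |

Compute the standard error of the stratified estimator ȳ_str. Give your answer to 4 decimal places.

Var(ȳ_str) = Σₕ Wₕ²(1 − fₕ)sₕ²/nₕ with Wₕ = Nₕ/N, N = 13432.
Suburban: Wₕ = 0.61383264; term = 0.61383264²·(1 − 0.01649485)·12300/136 = 33.515276.
Rural: Wₕ = 0.38616736; term = 0.38616736²·(1 − 0.15596684)·34600/809 = 5.3831715.
Sum = 38.898448.
SE = √(38.898448) = 6.2369.

6.2369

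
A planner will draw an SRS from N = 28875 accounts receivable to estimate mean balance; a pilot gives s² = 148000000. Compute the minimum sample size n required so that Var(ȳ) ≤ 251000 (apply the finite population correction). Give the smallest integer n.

Without fpc, n₀ = s²/D = 148000000/251000 = 589.6414.
With fpc, (1 − n/N)·s²/n ≤ D requires n ≥ n₀/(1 + n₀/N) = 589.6414/(1 + 589.6414/28875) = 577.8416.
Rounding up, n = 578.

578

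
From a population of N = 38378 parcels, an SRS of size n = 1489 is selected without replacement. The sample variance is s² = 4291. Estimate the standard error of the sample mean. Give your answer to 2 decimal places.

Under SRS without replacement, Var(ȳ) = (1 − f)·s²/n with f = n/N = 1489/38378 = 0.03879827.
Var(ȳ) = (1 − 0.03879827)·4291/1489 = 0.96120173·2.8817999 = 2.769991.
SE(ȳ) = √(2.769991) = 1.66.

1.66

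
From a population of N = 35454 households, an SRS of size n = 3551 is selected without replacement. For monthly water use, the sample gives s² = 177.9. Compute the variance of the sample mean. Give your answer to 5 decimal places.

Under SRS without replacement, Var(ȳ) = (1 − f)·s²/n with f = n/N = 3551/35454 = 0.10015795.
Var(ȳ) = (1 − 0.10015795)·177.9/3551 = 0.89984205·0.050098564 = 0.045080794.

0.04508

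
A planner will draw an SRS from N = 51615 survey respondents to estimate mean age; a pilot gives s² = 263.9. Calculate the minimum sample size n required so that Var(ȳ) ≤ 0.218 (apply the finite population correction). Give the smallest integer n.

1183

Without fpc, n₀ = s²/D = 263.9/0.218 = 1210.5505.
With fpc, (1 − n/N)·s²/n ≤ D requires n ≥ n₀/(1 + n₀/N) = 1210.5505/(1 + 1210.5505/51615) = 1182.8095.
Rounding up, n = 1183.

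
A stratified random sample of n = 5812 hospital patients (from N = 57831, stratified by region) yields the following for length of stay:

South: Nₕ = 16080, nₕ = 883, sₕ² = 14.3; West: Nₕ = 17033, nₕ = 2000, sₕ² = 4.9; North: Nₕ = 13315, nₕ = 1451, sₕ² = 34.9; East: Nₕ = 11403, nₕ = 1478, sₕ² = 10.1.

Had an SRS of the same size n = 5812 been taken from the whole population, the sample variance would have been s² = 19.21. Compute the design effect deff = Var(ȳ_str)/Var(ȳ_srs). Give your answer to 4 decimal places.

0.9210

Var(ȳ_str) = Σ Wₕ²(1−fₕ)sₕ²/nₕ with Wₕ = Nₕ/57831:
  South: (16080/57831)²·(1−883/16080)·14.3/883 = 0.0011833081
  West: (17033/57831)²·(1−2000/17033)·4.9/2000 = 1.8757782 × 10^-4
  North: (13315/57831)²·(1−1451/13315)·34.9/1451 = 0.00113608
  East: (11403/57831)²·(1−1478/11403)·10.1/1478 = 2.312465 × 10^-4
  → Var(ȳ_str) = 0.0027382124.
Var(ȳ_srs) = (1 − 5812/57831)·19.21/5812 = 0.0029730558.
deff = 0.0027382124 / 0.0029730558 = 0.9210.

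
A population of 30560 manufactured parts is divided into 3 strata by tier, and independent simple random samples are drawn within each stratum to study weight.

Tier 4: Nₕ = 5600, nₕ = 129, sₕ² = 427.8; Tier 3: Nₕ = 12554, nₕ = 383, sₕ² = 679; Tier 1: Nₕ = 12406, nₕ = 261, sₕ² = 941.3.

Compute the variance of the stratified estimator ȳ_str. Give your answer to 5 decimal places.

0.98069

Var(ȳ_str) = Σₕ Wₕ²(1 − fₕ)sₕ²/nₕ with Wₕ = Nₕ/N, N = 30560.
Tier 4: Wₕ = 0.18324607; term = 0.18324607²·(1 − 0.02303571)·427.8/129 = 0.10879254.
Tier 3: Wₕ = 0.41079843; term = 0.41079843²·(1 − 0.03050820)·679/383 = 0.29004988.
Tier 1: Wₕ = 0.40595550; term = 0.40595550²·(1 − 0.02103821)·941.3/261 = 0.58184881.
Sum = 0.98069123.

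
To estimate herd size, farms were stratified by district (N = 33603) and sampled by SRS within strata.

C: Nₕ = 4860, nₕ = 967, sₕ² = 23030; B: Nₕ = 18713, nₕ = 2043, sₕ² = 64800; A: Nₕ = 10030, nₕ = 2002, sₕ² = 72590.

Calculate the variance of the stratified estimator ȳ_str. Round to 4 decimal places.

11.7472

Var(ȳ_str) = Σₕ Wₕ²(1 − fₕ)sₕ²/nₕ with Wₕ = Nₕ/N, N = 33603.
C: Wₕ = 0.14462994; term = 0.14462994²·(1 − 0.19897119)·23030/967 = 0.39905433.
B: Wₕ = 0.55688480; term = 0.55688480²·(1 − 0.10917544)·64800/2043 = 8.7625307.
A: Wₕ = 0.29848525; term = 0.29848525²·(1 − 0.19960120)·72590/2002 = 2.5856213.
Sum = 11.747206.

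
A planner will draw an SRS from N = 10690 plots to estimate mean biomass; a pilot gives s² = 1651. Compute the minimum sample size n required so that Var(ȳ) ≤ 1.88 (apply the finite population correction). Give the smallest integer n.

812

Without fpc, n₀ = s²/D = 1651/1.88 = 878.1915.
With fpc, (1 − n/N)·s²/n ≤ D requires n ≥ n₀/(1 + n₀/N) = 878.1915/(1 + 878.1915/10690) = 811.5242.
Rounding up, n = 812.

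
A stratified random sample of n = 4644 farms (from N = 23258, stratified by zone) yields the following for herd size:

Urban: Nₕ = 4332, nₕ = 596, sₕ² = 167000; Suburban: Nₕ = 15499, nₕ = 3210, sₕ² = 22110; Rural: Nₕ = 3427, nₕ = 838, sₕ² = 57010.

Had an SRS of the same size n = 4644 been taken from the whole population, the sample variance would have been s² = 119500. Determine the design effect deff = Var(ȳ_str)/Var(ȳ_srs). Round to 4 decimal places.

Var(ȳ_str) = Σ Wₕ²(1−fₕ)sₕ²/nₕ with Wₕ = Nₕ/23258:
  Urban: (4332/23258)²·(1−596/4332)·167000/596 = 8.3834117
  Suburban: (15499/23258)²·(1−3210/15499)·22110/3210 = 2.425265
  Rural: (3427/23258)²·(1−838/3427)·57010/838 = 1.1158567
  → Var(ȳ_str) = 11.924533.
Var(ȳ_srs) = (1 − 4644/23258)·119500/4644 = 20.59411.
deff = 11.924533 / 20.59411 = 0.5790.

0.5790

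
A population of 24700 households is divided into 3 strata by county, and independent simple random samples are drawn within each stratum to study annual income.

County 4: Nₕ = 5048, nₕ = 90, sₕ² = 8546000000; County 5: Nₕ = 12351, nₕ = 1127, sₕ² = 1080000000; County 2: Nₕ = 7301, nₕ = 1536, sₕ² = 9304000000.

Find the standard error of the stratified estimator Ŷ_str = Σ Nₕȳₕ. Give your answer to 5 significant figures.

5.2577 × 10^7

Var(Ŷ_str) = Σₕ Nₕ²(1 − fₕ)sₕ²/nₕ.
County 4: 5048²·(1 − 90/5048)·8546000000/90 = 2.3765461 × 10^15.
County 5: 12351²·(1 − 1127/12351)·1080000000/1127 = 1.3284635 × 10^14.
County 2: 7301²·(1 − 1536/7301)·9304000000/1536 = 2.5495301 × 10^14.
Sum = 2.7643455 × 10^15.
SE = √(2.7643455 × 10^15) = 5.2577 × 10^7.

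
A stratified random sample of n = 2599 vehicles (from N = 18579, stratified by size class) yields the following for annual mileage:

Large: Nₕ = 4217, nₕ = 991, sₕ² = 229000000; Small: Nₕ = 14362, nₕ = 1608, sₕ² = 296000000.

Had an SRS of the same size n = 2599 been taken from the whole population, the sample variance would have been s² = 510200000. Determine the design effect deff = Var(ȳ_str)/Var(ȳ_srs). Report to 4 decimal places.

0.6325

Var(ȳ_str) = Σ Wₕ²(1−fₕ)sₕ²/nₕ with Wₕ = Nₕ/18579:
  Large: (4217/18579)²·(1−991/4217)·229000000/991 = 9107.2052
  Small: (14362/18579)²·(1−1608/14362)·296000000/1608 = 97683.752
  → Var(ȳ_str) = 106790.96.
Var(ȳ_srs) = (1 − 2599/18579)·510200000/2599 = 168845.16.
deff = 106790.96 / 168845.16 = 0.6325.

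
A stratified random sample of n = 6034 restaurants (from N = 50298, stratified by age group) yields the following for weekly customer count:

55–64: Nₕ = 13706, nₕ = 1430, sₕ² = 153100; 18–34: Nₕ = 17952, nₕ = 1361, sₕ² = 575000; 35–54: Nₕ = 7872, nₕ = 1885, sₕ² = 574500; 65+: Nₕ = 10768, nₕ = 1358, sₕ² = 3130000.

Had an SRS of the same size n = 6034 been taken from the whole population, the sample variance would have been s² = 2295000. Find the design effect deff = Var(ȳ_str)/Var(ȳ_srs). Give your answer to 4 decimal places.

Var(ȳ_str) = Σ Wₕ²(1−fₕ)sₕ²/nₕ with Wₕ = Nₕ/50298:
  55–64: (13706/50298)²·(1−1430/13706)·153100/1430 = 7.1204153
  18–34: (17952/50298)²·(1−1361/17952)·575000/1361 = 49.738615
  35–54: (7872/50298)²·(1−1885/7872)·574500/1885 = 5.6776889
  65+: (10768/50298)²·(1−1358/10768)·3130000/1358 = 92.31405
  → Var(ȳ_str) = 154.85077.
Var(ȳ_srs) = (1 − 6034/50298)·2295000/6034 = 334.71666.
deff = 154.85077 / 334.71666 = 0.4626.

0.4626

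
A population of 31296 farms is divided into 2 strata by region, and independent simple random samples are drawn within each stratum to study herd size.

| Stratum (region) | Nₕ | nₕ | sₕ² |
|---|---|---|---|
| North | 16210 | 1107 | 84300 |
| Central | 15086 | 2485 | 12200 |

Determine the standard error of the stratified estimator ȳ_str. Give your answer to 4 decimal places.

Var(ȳ_str) = Σₕ Wₕ²(1 − fₕ)sₕ²/nₕ with Wₕ = Nₕ/N, N = 31296.
North: Wₕ = 0.51795757; term = 0.51795757²·(1 − 0.06829118)·84300/1107 = 19.034809.
Central: Wₕ = 0.48204243; term = 0.48204243²·(1 − 0.16472226)·12200/2485 = 0.9528727.
Sum = 19.987682.
SE = √(19.987682) = 4.4708.

4.4708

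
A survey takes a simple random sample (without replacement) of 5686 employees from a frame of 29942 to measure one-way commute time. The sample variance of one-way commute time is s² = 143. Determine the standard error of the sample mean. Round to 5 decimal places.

0.14274

Under SRS without replacement, Var(ȳ) = (1 − f)·s²/n with f = n/N = 5686/29942 = 0.18990047.
Var(ȳ) = (1 − 0.18990047)·143/5686 = 0.81009953·0.02514949 = 0.02037359.
SE(ȳ) = √(0.02037359) = 0.14274.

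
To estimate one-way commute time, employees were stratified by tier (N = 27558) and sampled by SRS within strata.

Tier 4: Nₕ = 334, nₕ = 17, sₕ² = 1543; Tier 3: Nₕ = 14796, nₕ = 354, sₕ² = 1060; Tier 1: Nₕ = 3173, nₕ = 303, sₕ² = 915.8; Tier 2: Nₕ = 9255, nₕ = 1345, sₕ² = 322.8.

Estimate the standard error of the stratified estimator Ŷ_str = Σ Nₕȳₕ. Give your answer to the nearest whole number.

26354

Var(Ŷ_str) = Σₕ Nₕ²(1 − fₕ)sₕ²/nₕ.
Tier 4: 334²·(1 − 17/334)·1543/17 = 9.6099855 × 10^6.
Tier 3: 14796²·(1 − 354/14796)·1060/354 = 6.3984424 × 10^8.
Tier 1: 3173²·(1 − 303/3173)·915.8/303 = 2.7523901 × 10^7.
Tier 2: 9255²·(1 − 1345/9255)·322.8/1345 = 1.7569692 × 10^7.
Sum = 6.9454782 × 10^8.
SE = √(6.9454782 × 10^8) = 26354.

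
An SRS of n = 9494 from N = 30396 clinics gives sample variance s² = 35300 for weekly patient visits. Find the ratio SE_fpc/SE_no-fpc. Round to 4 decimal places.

0.8293

f = n/N = 9494/30396 = 0.31234373.
SE_no-fpc = √(s²/n) = 1.9282473; SE_fpc = √((1−f)s²/n) = 1.5989999.
Ratio = √(1−f) = 0.82925043.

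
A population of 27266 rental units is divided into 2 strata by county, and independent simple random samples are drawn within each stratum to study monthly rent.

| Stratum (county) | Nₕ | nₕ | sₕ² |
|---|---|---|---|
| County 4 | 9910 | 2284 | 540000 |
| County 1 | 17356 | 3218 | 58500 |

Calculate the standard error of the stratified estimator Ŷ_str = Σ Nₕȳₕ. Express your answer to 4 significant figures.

149400

Var(Ŷ_str) = Σₕ Nₕ²(1 − fₕ)sₕ²/nₕ.
County 4: 9910²·(1 − 2284/9910)·540000/2284 = 1.7867678 × 10^10.
County 1: 17356²·(1 − 3218/17356)·58500/3218 = 4.4607455 × 10^9.
Sum = 2.2328424 × 10^10.
SE = √(2.2328424 × 10^10) = 149400.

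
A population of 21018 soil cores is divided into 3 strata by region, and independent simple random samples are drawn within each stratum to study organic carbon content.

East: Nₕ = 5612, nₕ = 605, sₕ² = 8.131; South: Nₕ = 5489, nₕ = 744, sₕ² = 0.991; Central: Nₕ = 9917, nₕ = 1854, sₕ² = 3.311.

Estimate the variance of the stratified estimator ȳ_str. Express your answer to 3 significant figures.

Var(ȳ_str) = Σₕ Wₕ²(1 − fₕ)sₕ²/nₕ with Wₕ = Nₕ/N, N = 21018.
East: Wₕ = 0.26700923; term = 0.26700923²·(1 − 0.10780470)·8.131/605 = 8.5487195 × 10^-4.
South: Wₕ = 0.26115710; term = 0.26115710²·(1 − 0.13554381)·0.991/744 = 7.8532133 × 10^-5.
Central: Wₕ = 0.47183367; term = 0.47183367²·(1 − 0.18695170)·3.311/1854 = 3.2325381 × 10^-4.
Sum = 0.0012566579.

0.00126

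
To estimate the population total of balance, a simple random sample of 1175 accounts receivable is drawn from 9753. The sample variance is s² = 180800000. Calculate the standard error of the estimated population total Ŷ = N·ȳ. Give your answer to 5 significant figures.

3.5879 × 10^6

Var(Ŷ) = N²·Var(ȳ) = N²·(1 − n/N)·s²/n.
f = 1175/9753 = 0.12047575; Var(ȳ) = 0.87952425·180800000/1175 = 135334.45.
Var(Ŷ) = 9753² · 135334.45 = 1.2873149 × 10^13.
SE(Ŷ) = √(1.2873149 × 10^13) = 3.5879 × 10^6.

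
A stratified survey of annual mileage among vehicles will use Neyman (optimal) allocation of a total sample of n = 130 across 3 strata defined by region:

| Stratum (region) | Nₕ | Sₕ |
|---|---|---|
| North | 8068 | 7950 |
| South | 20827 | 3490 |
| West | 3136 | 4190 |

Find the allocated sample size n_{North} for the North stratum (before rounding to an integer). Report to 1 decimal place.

55.6

Neyman allocation: nₕ = n·NₕSₕ / Σⱼ NⱼSⱼ.
Σ NⱼSⱼ = 8068·7950 + 20827·3490 + 3136·4190 = 1.4996667 × 10^8.
n_{North} = 130·8068·7950 / (1.4996667 × 10^8) = 55.6.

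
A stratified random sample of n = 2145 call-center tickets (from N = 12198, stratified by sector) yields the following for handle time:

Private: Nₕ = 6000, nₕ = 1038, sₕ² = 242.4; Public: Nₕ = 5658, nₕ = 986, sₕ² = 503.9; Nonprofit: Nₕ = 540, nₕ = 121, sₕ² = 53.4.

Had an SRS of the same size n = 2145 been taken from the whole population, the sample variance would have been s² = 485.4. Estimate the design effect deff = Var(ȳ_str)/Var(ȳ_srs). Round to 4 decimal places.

Var(ȳ_str) = Σ Wₕ²(1−fₕ)sₕ²/nₕ with Wₕ = Nₕ/12198:
  Private: (6000/12198)²·(1−1038/6000)·242.4/1038 = 0.046726797
  Public: (5658/12198)²·(1−986/5658)·503.9/986 = 0.090793752
  Nonprofit: (540/12198)²·(1−121/540)·53.4/121 = 6.7109872 × 10^-4
  → Var(ȳ_str) = 0.13819165.
Var(ȳ_srs) = (1 − 2145/12198)·485.4/2145 = 0.1865003.
deff = 0.13819165 / 0.1865003 = 0.7410.

0.7410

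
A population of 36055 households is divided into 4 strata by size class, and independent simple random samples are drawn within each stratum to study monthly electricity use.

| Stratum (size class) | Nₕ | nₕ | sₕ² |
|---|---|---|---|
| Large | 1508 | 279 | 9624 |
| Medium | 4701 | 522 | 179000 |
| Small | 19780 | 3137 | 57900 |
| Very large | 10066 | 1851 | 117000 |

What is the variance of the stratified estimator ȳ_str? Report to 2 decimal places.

13.93

Var(ȳ_str) = Σₕ Wₕ²(1 − fₕ)sₕ²/nₕ with Wₕ = Nₕ/N, N = 36055.
Large: Wₕ = 0.04182499; term = 0.04182499²·(1 − 0.18501326)·9624/279 = 0.049178314.
Medium: Wₕ = 0.13038414; term = 0.13038414²·(1 − 0.11104020)·179000/522 = 5.1821998.
Small: Wₕ = 0.54860630; term = 0.54860630²·(1 − 0.15859454)·57900/3137 = 4.6740241.
Very large: Wₕ = 0.27918458; term = 0.27918458²·(1 − 0.18388635)·117000/1851 = 4.0208043.
Sum = 13.926207.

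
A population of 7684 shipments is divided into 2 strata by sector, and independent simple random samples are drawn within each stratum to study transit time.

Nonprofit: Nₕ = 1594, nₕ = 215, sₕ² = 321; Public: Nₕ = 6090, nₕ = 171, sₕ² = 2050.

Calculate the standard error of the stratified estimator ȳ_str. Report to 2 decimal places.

Var(ȳ_str) = Σₕ Wₕ²(1 − fₕ)sₕ²/nₕ with Wₕ = Nₕ/N, N = 7684.
Nonprofit: Wₕ = 0.20744404; term = 0.20744404²·(1 − 0.13488080)·321/215 = 0.055583315.
Public: Wₕ = 0.79255596; term = 0.79255596²·(1 − 0.02807882)·2050/171 = 7.3189482.
Sum = 7.3745315.
SE = √(7.3745315) = 2.72.

2.72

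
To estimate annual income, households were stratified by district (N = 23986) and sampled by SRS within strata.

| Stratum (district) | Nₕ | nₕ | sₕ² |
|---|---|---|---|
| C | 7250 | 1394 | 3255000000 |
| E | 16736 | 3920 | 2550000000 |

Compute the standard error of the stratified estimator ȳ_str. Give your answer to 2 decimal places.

644.07

Var(ȳ_str) = Σₕ Wₕ²(1 − fₕ)sₕ²/nₕ with Wₕ = Nₕ/N, N = 23986.
C: Wₕ = 0.30225965; term = 0.30225965²·(1 − 0.19227586)·3255000000/1394 = 172310.46.
E: Wₕ = 0.69774035; term = 0.69774035²·(1 − 0.23422562)·2550000000/3920 = 242517.24.
Sum = 414827.7.
SE = √(414827.7) = 644.07.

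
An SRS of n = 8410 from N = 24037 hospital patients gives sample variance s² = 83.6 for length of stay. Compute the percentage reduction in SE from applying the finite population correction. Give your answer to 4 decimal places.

f = n/N = 8410/24037 = 0.34987727.
SE_no-fpc = √(s²/n) = 0.099702292; SE_fpc = √((1−f)s²/n) = 0.080390146.
Ratio = √(1−f) = 0.80630188. Reduction = 100·(1 − 0.80630188) = 19.3698%.

19.3698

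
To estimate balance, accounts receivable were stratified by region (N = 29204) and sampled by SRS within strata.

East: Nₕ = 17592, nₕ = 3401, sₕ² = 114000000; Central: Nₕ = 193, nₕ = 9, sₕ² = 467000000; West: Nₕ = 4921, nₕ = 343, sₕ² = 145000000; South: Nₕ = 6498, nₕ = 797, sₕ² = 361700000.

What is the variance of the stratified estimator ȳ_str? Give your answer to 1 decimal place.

42851.0

Var(ȳ_str) = Σₕ Wₕ²(1 − fₕ)sₕ²/nₕ with Wₕ = Nₕ/N, N = 29204.
East: Wₕ = 0.60238324; term = 0.60238324²·(1 − 0.19332651)·114000000/3401 = 9811.6434.
Central: Wₕ = 0.00660868; term = 0.00660868²·(1 − 0.04663212)·467000000/9 = 2160.5525.
West: Wₕ = 0.16850431; term = 0.16850431²·(1 − 0.06970128)·145000000/343 = 11166.533.
South: Wₕ = 0.22250377; term = 0.22250377²·(1 − 0.12265312)·361700000/797 = 19712.253.
Sum = 42850.982.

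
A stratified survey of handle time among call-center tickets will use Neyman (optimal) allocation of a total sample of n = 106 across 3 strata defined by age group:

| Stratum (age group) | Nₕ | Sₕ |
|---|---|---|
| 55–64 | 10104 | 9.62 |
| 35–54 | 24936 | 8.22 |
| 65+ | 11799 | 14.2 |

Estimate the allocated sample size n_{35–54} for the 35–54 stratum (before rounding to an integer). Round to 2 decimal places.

Neyman allocation: nₕ = n·NₕSₕ / Σⱼ NⱼSⱼ.
Σ NⱼSⱼ = 10104·9.62 + 24936·8.22 + 11799·14.2 = 469720.2.
n_{35–54} = 106·24936·8.22 / 469720.2 = 46.26.

46.26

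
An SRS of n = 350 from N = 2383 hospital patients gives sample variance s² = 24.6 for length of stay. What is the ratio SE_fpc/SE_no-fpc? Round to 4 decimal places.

f = n/N = 350/2383 = 0.14687369.
SE_no-fpc = √(s²/n) = 0.26511453; SE_fpc = √((1−f)s²/n) = 0.2448726.
Ratio = √(1−f) = 0.92364837.

0.9236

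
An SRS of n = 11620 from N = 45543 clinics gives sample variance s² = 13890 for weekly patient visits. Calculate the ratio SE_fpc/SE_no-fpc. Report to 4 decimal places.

f = n/N = 11620/45543 = 0.25514349.
SE_no-fpc = √(s²/n) = 1.0933219; SE_fpc = √((1−f)s²/n) = 0.94359225.
Ratio = √(1−f) = 0.86305070.

0.8631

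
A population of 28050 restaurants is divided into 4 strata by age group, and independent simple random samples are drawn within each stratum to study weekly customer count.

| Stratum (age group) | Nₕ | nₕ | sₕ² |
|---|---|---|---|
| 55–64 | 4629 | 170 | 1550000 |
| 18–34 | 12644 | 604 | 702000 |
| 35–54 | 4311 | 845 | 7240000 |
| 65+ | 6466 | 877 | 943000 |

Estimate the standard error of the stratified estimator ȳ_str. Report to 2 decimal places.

26.00

Var(ȳ_str) = Σₕ Wₕ²(1 − fₕ)sₕ²/nₕ with Wₕ = Nₕ/N, N = 28050.
55–64: Wₕ = 0.16502674; term = 0.16502674²·(1 − 0.03672499)·1550000/170 = 239.18927.
18–34: Wₕ = 0.45076649; term = 0.45076649²·(1 − 0.04776969)·702000/604 = 224.8772.
35–54: Wₕ = 0.15368984; term = 0.15368984²·(1 − 0.19601021)·7240000/845 = 162.71317.
65+: Wₕ = 0.23051693; term = 0.23051693²·(1 − 0.13563254)·943000/877 = 49.387402.
Sum = 676.16704.
SE = √(676.16704) = 26.00.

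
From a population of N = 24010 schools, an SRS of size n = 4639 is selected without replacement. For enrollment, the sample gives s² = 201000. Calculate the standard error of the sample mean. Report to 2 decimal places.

Under SRS without replacement, Var(ȳ) = (1 − f)·s²/n with f = n/N = 4639/24010 = 0.19321116.
Var(ȳ) = (1 − 0.19321116)·201000/4639 = 0.80678884·43.328304 = 34.956792.
SE(ȳ) = √(34.956792) = 5.91.

5.91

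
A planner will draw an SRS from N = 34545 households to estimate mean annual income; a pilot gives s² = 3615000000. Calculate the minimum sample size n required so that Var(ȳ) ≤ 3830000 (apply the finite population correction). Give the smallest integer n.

Without fpc, n₀ = s²/D = 3615000000/3830000 = 943.8642.
With fpc, (1 − n/N)·s²/n ≤ D requires n ≥ n₀/(1 + n₀/N) = 943.8642/(1 + 943.8642/34545) = 918.7611.
Rounding up, n = 919.

919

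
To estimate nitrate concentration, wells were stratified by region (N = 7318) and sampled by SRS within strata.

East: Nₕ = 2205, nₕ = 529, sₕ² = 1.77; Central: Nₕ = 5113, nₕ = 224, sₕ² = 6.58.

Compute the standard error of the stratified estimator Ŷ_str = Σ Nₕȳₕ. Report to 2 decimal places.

Var(Ŷ_str) = Σₕ Nₕ²(1 − fₕ)sₕ²/nₕ.
East: 2205²·(1 − 529/2205)·1.77/529 = 12365.173.
Central: 5113²·(1 − 224/5113)·6.58/224 = 734300.3.
Sum = 746665.47.
SE = √(746665.47) = 864.10.

864.10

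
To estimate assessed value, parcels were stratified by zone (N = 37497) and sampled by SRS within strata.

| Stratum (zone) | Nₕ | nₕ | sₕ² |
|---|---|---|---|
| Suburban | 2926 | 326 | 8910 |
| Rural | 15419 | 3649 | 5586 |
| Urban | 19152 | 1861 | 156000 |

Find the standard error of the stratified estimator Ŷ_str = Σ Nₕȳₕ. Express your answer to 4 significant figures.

Var(Ŷ_str) = Σₕ Nₕ²(1 − fₕ)sₕ²/nₕ.
Suburban: 2926²·(1 − 326/2926)·8910/326 = 2.0792551 × 10^8.
Rural: 15419²·(1 − 3649/15419)·5586/3649 = 2.7781759 × 10^8.
Urban: 19152²·(1 − 1861/19152)·156000/1861 = 2.7759553 × 10^10.
Sum = 2.8245296 × 10^10.
SE = √(2.8245296 × 10^10) = 168100.

168100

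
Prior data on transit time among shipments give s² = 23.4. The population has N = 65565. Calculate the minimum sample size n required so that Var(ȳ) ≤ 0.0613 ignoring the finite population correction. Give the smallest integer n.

Without fpc, n₀ = s²/D = 23.4/0.0613 = 381.7292.
Rounding up, n = 382.

382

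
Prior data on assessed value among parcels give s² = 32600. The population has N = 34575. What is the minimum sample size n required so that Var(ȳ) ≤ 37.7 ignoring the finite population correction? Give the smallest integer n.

865

Without fpc, n₀ = s²/D = 32600/37.7 = 864.7215.
Rounding up, n = 865.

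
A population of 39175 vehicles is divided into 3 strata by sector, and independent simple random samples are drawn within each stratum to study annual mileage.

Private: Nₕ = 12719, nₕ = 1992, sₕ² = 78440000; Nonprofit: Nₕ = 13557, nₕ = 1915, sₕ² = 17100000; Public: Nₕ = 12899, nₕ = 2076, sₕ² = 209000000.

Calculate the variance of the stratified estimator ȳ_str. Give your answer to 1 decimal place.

13577.2

Var(ȳ_str) = Σₕ Wₕ²(1 − fₕ)sₕ²/nₕ with Wₕ = Nₕ/N, N = 39175.
Private: Wₕ = 0.32467135; term = 0.32467135²·(1 − 0.15661609)·78440000/1992 = 3500.7532.
Nonprofit: Wₕ = 0.34606254; term = 0.34606254²·(1 − 0.14125544)·17100000/1915 = 918.33368.
Public: Wₕ = 0.32926611; term = 0.32926611²·(1 − 0.16094271)·209000000/2076 = 9158.0841.
Sum = 13577.171.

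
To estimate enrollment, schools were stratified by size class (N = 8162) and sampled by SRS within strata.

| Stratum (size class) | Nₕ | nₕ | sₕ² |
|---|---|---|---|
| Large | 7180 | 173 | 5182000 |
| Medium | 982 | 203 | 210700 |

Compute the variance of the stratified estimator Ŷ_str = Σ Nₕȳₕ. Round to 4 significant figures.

1.508 × 10^12

Var(Ŷ_str) = Σₕ Nₕ²(1 − fₕ)sₕ²/nₕ.
Large: 7180²·(1 − 173/7180)·5182000/173 = 1.5069813 × 10^12.
Medium: 982²·(1 − 203/982)·210700/203 = 7.9399441 × 10^8.
Sum = 1.5077753 × 10^12.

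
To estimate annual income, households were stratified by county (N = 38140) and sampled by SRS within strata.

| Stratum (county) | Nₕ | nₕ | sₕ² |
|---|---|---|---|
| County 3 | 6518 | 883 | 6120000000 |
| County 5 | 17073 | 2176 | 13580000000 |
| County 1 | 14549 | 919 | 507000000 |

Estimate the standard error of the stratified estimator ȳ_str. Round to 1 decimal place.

1158.2

Var(ȳ_str) = Σₕ Wₕ²(1 − fₕ)sₕ²/nₕ with Wₕ = Nₕ/N, N = 38140.
County 3: Wₕ = 0.17089670; term = 0.17089670²·(1 − 0.13547100)·6120000000/883 = 174999.83.
County 5: Wₕ = 0.44764027; term = 0.44764027²·(1 − 0.12745270)·13580000000/2176 = 1.0911593 × 10^6.
County 1: Wₕ = 0.38146303; term = 0.38146303²·(1 − 0.06316585)·507000000/919 = 75207.313.
Sum = 1.3413664 × 10^6.
SE = √(1.3413664 × 10^6) = 1158.2.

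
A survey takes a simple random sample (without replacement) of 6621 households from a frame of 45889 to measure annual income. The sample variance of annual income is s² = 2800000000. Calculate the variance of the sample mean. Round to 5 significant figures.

361880

Under SRS without replacement, Var(ȳ) = (1 − f)·s²/n with f = n/N = 6621/45889 = 0.14428294.
Var(ȳ) = (1 − 0.14428294)·2800000000/6621 = 0.85571706·422896.84 = 361880.04.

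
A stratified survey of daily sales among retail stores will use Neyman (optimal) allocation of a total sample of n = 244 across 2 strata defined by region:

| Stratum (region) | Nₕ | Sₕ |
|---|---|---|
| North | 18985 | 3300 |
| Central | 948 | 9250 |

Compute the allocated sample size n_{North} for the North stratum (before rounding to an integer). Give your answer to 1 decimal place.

214.0

Neyman allocation: nₕ = n·NₕSₕ / Σⱼ NⱼSⱼ.
Σ NⱼSⱼ = 18985·3300 + 948·9250 = 7.14195 × 10^7.
n_{North} = 244·18985·3300 / (7.14195 × 10^7) = 214.0.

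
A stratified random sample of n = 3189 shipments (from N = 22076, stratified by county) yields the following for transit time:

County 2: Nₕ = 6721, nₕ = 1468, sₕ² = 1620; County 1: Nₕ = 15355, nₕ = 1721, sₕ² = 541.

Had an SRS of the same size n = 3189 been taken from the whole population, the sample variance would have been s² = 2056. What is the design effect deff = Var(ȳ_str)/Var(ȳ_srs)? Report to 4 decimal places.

Var(ȳ_str) = Σ Wₕ²(1−fₕ)sₕ²/nₕ with Wₕ = Nₕ/22076:
  County 2: (6721/22076)²·(1−1468/6721)·1620/1468 = 0.079944665
  County 1: (15355/22076)²·(1−1721/15355)·541/1721 = 0.13503574
  → Var(ȳ_str) = 0.21498041.
Var(ȳ_srs) = (1 − 3189/22076)·2056/3189 = 0.5515834.
deff = 0.21498041 / 0.5515834 = 0.3898.

0.3898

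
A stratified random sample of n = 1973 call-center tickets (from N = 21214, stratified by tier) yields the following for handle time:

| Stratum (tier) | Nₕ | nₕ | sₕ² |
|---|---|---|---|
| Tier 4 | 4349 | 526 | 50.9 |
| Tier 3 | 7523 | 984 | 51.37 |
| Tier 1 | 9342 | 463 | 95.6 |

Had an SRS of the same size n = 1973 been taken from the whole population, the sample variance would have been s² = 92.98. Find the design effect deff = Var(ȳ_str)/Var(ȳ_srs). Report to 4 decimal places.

Var(ȳ_str) = Σ Wₕ²(1−fₕ)sₕ²/nₕ with Wₕ = Nₕ/21214:
  Tier 4: (4349/21214)²·(1−526/4349)·50.9/526 = 0.0035750376
  Tier 3: (7523/21214)²·(1−984/7523)·51.37/984 = 0.0057065252
  Tier 1: (9342/21214)²·(1−463/9342)·95.6/463 = 0.0380571
  → Var(ȳ_str) = 0.047338663.
Var(ȳ_srs) = (1 − 1973/21214)·92.98/1973 = 0.042743249.
deff = 0.047338663 / 0.042743249 = 1.1075.

1.1075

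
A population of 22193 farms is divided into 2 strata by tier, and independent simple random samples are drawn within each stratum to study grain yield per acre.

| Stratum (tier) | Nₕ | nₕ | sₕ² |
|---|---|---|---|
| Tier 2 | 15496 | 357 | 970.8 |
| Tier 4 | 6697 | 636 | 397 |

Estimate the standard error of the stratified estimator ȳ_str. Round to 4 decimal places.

Var(ȳ_str) = Σₕ Wₕ²(1 − fₕ)sₕ²/nₕ with Wₕ = Nₕ/N, N = 22193.
Tier 2: Wₕ = 0.69823818; term = 0.69823818²·(1 − 0.02303820)·970.8/357 = 1.2952283.
Tier 4: Wₕ = 0.30176182; term = 0.30176182²·(1 − 0.09496790)·397/636 = 0.05144296.
Sum = 1.3466713.
SE = √(1.3466713) = 1.1605.

1.1605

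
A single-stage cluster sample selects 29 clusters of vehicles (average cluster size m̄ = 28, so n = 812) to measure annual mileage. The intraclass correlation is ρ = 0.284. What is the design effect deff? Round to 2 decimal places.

deff = 1 + (28 − 1)·0.284 = 1 + 7.668 = 8.668.

8.67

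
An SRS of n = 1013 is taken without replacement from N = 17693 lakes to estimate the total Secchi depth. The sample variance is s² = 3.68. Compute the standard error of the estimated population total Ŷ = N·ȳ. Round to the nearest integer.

Var(Ŷ) = N²·Var(ȳ) = N²·(1 − n/N)·s²/n.
f = 1013/17693 = 0.05725428; Var(ȳ) = 0.94274572·3.68/1013 = 0.0034247821.
Var(Ŷ) = 17693² · 0.0034247821 = 1.0721015 × 10^6.
SE(Ŷ) = √(1.0721015 × 10^6) = 1035.

1035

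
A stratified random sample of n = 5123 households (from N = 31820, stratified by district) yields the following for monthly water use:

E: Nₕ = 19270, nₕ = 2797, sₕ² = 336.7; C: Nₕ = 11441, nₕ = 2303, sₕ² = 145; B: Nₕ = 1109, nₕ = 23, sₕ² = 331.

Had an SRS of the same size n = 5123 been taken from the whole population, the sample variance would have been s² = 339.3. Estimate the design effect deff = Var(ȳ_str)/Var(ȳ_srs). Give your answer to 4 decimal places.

Var(ȳ_str) = Σ Wₕ²(1−fₕ)sₕ²/nₕ with Wₕ = Nₕ/31820:
  E: (19270/31820)²·(1−2797/19270)·336.7/2797 = 0.037740245
  C: (11441/31820)²·(1−2303/11441)·145/2303 = 0.00650113
  B: (1109/31820)²·(1−23/1109)·331/23 = 0.017118321
  → Var(ȳ_str) = 0.061359696.
Var(ȳ_srs) = (1 − 5123/31820)·339.3/5123 = 0.055567619.
deff = 0.061359696 / 0.055567619 = 1.1042.

1.1042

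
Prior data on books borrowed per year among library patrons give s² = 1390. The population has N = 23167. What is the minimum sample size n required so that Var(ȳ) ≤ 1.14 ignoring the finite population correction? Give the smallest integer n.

1220

Without fpc, n₀ = s²/D = 1390/1.14 = 1219.2982.
Rounding up, n = 1220.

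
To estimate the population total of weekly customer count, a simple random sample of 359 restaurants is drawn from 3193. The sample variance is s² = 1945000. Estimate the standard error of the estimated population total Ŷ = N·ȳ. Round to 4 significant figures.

Var(Ŷ) = N²·Var(ȳ) = N²·(1 − n/N)·s²/n.
f = 359/3193 = 0.11243345; Var(ȳ) = 0.88756655·1945000/359 = 4808.6823.
Var(Ŷ) = 3193² · 4808.6823 = 4.9025713 × 10^10.
SE(Ŷ) = √(4.9025713 × 10^10) = 221400.

221400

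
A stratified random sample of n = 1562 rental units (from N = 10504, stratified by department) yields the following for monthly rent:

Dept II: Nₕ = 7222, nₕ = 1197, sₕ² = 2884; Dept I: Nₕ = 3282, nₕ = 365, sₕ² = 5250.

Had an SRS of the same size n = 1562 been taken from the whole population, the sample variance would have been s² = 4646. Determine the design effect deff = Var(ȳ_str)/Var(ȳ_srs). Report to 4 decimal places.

Var(ȳ_str) = Σ Wₕ²(1−fₕ)sₕ²/nₕ with Wₕ = Nₕ/10504:
  Dept II: (7222/10504)²·(1−1197/7222)·2884/1197 = 0.95018072
  Dept I: (3282/10504)²·(1−365/3282)·5250/365 = 1.2480501
  → Var(ȳ_str) = 2.1982308.
Var(ȳ_srs) = (1 − 1562/10504)·4646/1562 = 2.5320841.
deff = 2.1982308 / 2.5320841 = 0.8682.

0.8682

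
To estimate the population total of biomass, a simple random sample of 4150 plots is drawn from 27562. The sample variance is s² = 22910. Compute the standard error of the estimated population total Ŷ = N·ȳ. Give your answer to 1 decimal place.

59684.7

Var(Ŷ) = N²·Var(ȳ) = N²·(1 − n/N)·s²/n.
f = 4150/27562 = 0.15056962; Var(ȳ) = 0.84943038·22910/4150 = 4.689265.
Var(Ŷ) = 27562² · 4.689265 = 3.5622651 × 10^9.
SE(Ŷ) = √(3.5622651 × 10^9) = 59684.7.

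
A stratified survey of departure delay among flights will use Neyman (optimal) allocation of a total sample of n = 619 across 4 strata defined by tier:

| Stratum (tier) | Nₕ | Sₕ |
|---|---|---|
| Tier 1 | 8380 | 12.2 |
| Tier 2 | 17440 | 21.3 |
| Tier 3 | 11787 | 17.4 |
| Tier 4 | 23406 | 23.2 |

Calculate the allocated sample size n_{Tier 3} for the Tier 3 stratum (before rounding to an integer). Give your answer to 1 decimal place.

Neyman allocation: nₕ = n·NₕSₕ / Σⱼ NⱼSⱼ.
Σ NⱼSⱼ = 8380·12.2 + 17440·21.3 + 11787·17.4 + 23406·23.2 = 1.221821 × 10^6.
n_{Tier 3} = 619·11787·17.4 / (1.221821 × 10^6) = 103.9.

103.9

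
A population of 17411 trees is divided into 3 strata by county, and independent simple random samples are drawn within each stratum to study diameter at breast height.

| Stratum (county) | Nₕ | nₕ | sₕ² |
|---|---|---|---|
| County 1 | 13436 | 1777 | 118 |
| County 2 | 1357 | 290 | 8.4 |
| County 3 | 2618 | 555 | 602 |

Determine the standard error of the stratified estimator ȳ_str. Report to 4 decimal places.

Var(ȳ_str) = Σₕ Wₕ²(1 − fₕ)sₕ²/nₕ with Wₕ = Nₕ/N, N = 17411.
County 1: Wₕ = 0.77169605; term = 0.77169605²·(1 − 0.13225662)·118/1777 = 0.034314561.
County 2: Wₕ = 0.07793923; term = 0.07793923²·(1 − 0.21370671)·8.4/290 = 1.3834967 × 10^-4.
County 3: Wₕ = 0.15036471; term = 0.15036471²·(1 − 0.21199389)·602/555 = 0.019325242.
Sum = 0.053778153.
SE = √(0.053778153) = 0.2319.

0.2319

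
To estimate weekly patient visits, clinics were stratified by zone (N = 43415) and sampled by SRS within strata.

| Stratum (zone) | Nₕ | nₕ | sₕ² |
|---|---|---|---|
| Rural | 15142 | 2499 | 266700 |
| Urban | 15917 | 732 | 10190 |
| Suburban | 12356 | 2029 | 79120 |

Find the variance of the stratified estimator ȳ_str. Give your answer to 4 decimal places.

Var(ȳ_str) = Σₕ Wₕ²(1 − fₕ)sₕ²/nₕ with Wₕ = Nₕ/N, N = 43415.
Rural: Wₕ = 0.34877347; term = 0.34877347²·(1 − 0.16503764)·266700/2499 = 10.839532.
Urban: Wₕ = 0.36662444; term = 0.36662444²·(1 − 0.04598857)·10190/732 = 1.7850875.
Suburban: Wₕ = 0.28460210; term = 0.28460210²·(1 − 0.16421172)·79120/2029 = 2.6398345.
Sum = 15.264454.

15.2645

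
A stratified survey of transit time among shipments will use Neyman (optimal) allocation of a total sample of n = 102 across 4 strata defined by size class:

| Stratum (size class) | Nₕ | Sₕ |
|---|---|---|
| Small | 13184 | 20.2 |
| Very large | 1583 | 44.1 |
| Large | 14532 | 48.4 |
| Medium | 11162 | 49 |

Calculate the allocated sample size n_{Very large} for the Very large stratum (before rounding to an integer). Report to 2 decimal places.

Neyman allocation: nₕ = n·NₕSₕ / Σⱼ NⱼSⱼ.
Σ NⱼSⱼ = 13184·20.2 + 1583·44.1 + 14532·48.4 + 11162·49 = 1.5864139 × 10^6.
n_{Very large} = 102·1583·44.1 / (1.5864139 × 10^6) = 4.49.

4.49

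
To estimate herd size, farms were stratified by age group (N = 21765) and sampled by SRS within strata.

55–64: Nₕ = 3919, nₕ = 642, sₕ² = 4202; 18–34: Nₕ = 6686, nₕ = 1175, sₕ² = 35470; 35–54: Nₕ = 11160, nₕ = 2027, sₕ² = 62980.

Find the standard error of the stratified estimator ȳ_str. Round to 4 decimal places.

Var(ȳ_str) = Σₕ Wₕ²(1 − fₕ)sₕ²/nₕ with Wₕ = Nₕ/N, N = 21765.
55–64: Wₕ = 0.18005973; term = 0.18005973²·(1 − 0.16381730)·4202/642 = 0.17744157.
18–34: Wₕ = 0.30719044; term = 0.30719044²·(1 − 0.17574035)·35470/1175 = 2.3480252.
35–54: Wₕ = 0.51274983; term = 0.51274983²·(1 − 0.18163082)·62980/2027 = 6.6851201.
Sum = 9.2105869.
SE = √(9.2105869) = 3.0349.

3.0349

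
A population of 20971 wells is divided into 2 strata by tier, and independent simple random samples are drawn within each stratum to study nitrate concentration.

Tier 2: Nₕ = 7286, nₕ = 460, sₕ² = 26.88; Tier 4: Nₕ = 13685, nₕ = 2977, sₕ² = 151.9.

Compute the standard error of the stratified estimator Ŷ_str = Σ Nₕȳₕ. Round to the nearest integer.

3222

Var(Ŷ_str) = Σₕ Nₕ²(1 − fₕ)sₕ²/nₕ.
Tier 2: 7286²·(1 − 460/7286)·26.88/460 = 2.9062093 × 10^6.
Tier 4: 13685²·(1 − 2977/13685)·151.9/2977 = 7.4770813 × 10^6.
Sum = 1.0383291 × 10^7.
SE = √(1.0383291 × 10^7) = 3222.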